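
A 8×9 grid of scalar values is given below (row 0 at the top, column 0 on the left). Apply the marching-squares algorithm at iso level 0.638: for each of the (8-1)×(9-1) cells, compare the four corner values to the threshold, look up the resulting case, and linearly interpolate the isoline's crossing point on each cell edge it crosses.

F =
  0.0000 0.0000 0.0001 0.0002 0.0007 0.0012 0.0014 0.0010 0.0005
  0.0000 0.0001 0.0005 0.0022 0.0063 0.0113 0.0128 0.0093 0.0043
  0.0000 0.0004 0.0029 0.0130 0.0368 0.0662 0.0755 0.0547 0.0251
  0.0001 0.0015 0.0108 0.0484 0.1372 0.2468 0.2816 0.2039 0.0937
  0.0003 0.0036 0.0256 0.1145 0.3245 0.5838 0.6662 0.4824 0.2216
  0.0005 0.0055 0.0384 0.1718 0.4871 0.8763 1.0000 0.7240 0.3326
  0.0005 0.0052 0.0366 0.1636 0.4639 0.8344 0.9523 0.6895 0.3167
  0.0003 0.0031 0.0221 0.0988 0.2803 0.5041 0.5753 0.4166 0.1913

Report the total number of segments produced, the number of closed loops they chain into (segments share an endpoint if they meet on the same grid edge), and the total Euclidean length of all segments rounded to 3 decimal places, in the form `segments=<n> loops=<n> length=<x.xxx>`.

segments=12 loops=1 length=8.960

cell (3,5): code 0100 → (3.927,6.000)–(4.000,5.658)
cell (3,6): code 1000 → (4.000,6.153)–(3.927,6.000)
cell (4,4): code 0100 → (4.185,5.000)–(5.000,4.388)
cell (4,5): code 1110 → (4.000,5.658)–(4.185,5.000)
cell (4,6): code 1101 → (4.644,7.000)–(4.000,6.153)
cell (4,7): code 1000 → (5.000,7.220)–(4.644,7.000)
cell (5,4): code 0110 → (5.000,4.388)–(6.000,4.470)
cell (5,7): code 1001 → (6.000,7.138)–(5.000,7.220)
cell (6,4): code 0010 → (6.000,4.470)–(6.595,5.000)
cell (6,5): code 0011 → (6.595,5.000)–(6.834,6.000)
cell (6,6): code 0011 → (6.834,6.000)–(6.189,7.000)
cell (6,7): code 0001 → (6.189,7.000)–(6.000,7.138)
total: 12 segments, chained into 1 closed loop(s), length Σ = 8.959864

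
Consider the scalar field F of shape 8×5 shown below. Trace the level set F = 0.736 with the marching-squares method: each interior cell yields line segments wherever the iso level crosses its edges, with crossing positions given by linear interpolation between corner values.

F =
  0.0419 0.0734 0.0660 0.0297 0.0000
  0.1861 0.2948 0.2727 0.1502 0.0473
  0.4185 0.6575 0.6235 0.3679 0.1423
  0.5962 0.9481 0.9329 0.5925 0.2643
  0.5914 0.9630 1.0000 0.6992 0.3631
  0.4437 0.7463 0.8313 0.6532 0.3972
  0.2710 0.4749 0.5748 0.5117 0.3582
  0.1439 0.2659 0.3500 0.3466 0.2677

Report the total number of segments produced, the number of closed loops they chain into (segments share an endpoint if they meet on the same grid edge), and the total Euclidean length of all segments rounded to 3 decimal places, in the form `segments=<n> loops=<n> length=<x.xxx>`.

cell (2,0): code 0100 → (2.270,1.000)–(3.000,0.397)
cell (2,1): code 1100 → (2.364,2.000)–(2.270,1.000)
cell (2,2): code 1000 → (3.000,2.578)–(2.364,2.000)
cell (3,0): code 0110 → (3.000,0.397)–(4.000,0.389)
cell (3,2): code 1001 → (4.000,2.878)–(3.000,2.578)
cell (4,0): code 0110 → (4.000,0.389)–(5.000,0.966)
cell (4,2): code 1001 → (5.000,2.535)–(4.000,2.878)
cell (5,0): code 0010 → (5.000,0.966)–(5.038,1.000)
cell (5,1): code 0011 → (5.038,1.000)–(5.372,2.000)
cell (5,2): code 0001 → (5.372,2.000)–(5.000,2.535)
total: 10 segments, chained into 1 closed loop(s), length Σ = 8.822837

segments=10 loops=1 length=8.823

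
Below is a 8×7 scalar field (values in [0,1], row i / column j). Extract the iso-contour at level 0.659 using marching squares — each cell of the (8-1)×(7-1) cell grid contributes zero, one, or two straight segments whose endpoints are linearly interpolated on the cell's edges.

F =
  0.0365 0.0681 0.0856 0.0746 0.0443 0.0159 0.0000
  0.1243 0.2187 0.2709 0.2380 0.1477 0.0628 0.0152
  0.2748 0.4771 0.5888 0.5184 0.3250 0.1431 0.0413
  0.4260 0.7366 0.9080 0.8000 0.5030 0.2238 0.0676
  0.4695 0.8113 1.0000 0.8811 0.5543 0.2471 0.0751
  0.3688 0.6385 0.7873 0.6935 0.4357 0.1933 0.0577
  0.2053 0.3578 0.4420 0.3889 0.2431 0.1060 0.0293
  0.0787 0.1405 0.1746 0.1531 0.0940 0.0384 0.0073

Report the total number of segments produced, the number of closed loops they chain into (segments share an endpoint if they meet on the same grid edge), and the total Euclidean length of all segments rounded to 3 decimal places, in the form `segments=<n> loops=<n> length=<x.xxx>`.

cell (2,0): code 0100 → (2.701,1.000)–(3.000,0.750)
cell (2,1): code 1100 → (2.220,2.000)–(2.701,1.000)
cell (2,2): code 1100 → (2.499,3.000)–(2.220,2.000)
cell (2,3): code 1000 → (3.000,3.475)–(2.499,3.000)
cell (3,0): code 0110 → (3.000,0.750)–(4.000,0.554)
cell (3,3): code 1001 → (4.000,3.680)–(3.000,3.475)
cell (4,0): code 0010 → (4.000,0.554)–(4.881,1.000)
cell (4,1): code 0111 → (4.881,1.000)–(5.000,1.138)
cell (4,3): code 1001 → (5.000,3.134)–(4.000,3.680)
cell (5,1): code 0010 → (5.000,1.138)–(5.372,2.000)
cell (5,2): code 0011 → (5.372,2.000)–(5.113,3.000)
cell (5,3): code 0001 → (5.113,3.000)–(5.000,3.134)
total: 12 segments, chained into 1 closed loop(s), length Σ = 9.723070

segments=12 loops=1 length=9.723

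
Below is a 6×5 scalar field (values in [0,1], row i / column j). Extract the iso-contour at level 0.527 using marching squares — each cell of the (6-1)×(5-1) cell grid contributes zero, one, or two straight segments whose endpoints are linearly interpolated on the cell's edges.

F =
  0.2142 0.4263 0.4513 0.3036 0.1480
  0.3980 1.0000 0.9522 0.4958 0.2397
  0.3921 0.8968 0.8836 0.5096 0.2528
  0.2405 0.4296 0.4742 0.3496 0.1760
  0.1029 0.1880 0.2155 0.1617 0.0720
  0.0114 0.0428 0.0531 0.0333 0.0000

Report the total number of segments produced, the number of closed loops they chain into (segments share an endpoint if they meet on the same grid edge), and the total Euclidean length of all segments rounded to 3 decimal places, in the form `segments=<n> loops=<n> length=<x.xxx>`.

cell (0,0): code 0100 → (0.176,1.000)–(1.000,0.214)
cell (0,1): code 1100 → (0.151,2.000)–(0.176,1.000)
cell (0,2): code 1000 → (1.000,2.932)–(0.151,2.000)
cell (1,0): code 0110 → (1.000,0.214)–(2.000,0.267)
cell (1,2): code 1001 → (2.000,2.953)–(1.000,2.932)
cell (2,0): code 0010 → (2.000,0.267)–(2.792,1.000)
cell (2,1): code 0011 → (2.792,1.000)–(2.871,2.000)
cell (2,2): code 0001 → (2.871,2.000)–(2.000,2.953)
total: 8 segments, chained into 1 closed loop(s), length Σ = 8.774408

segments=8 loops=1 length=8.774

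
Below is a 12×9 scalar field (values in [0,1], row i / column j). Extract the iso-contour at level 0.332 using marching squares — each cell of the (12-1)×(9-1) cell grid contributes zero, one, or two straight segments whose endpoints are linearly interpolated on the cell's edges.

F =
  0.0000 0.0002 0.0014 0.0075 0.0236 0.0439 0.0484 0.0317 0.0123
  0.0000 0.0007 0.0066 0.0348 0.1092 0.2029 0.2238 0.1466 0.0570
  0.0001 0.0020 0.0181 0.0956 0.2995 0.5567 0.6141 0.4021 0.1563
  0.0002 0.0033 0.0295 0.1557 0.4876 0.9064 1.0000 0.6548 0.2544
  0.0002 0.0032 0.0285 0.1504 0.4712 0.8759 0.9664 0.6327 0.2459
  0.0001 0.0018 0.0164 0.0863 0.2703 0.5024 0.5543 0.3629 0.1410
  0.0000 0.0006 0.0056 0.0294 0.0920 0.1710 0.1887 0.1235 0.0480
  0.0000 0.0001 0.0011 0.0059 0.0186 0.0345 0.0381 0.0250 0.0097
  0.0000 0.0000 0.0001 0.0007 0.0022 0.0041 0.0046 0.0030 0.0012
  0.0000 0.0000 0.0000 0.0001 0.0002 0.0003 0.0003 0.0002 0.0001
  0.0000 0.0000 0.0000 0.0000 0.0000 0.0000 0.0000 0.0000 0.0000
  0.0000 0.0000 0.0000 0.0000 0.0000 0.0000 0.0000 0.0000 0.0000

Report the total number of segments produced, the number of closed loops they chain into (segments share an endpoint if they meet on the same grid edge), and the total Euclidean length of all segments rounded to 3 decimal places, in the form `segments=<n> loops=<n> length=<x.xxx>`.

cell (1,4): code 0100 → (1.365,5.000)–(2.000,4.126)
cell (1,5): code 1100 → (1.277,6.000)–(1.365,5.000)
cell (1,6): code 1100 → (1.726,7.000)–(1.277,6.000)
cell (1,7): code 1000 → (2.000,7.285)–(1.726,7.000)
cell (2,3): code 0100 → (2.173,4.000)–(3.000,3.531)
cell (2,4): code 1110 → (2.000,4.126)–(2.173,4.000)
cell (2,7): code 1001 → (3.000,7.806)–(2.000,7.285)
cell (3,3): code 0110 → (3.000,3.531)–(4.000,3.566)
cell (3,7): code 1001 → (4.000,7.777)–(3.000,7.806)
cell (4,3): code 0010 → (4.000,3.566)–(4.693,4.000)
cell (4,4): code 0111 → (4.693,4.000)–(5.000,4.266)
cell (4,7): code 1001 → (5.000,7.139)–(4.000,7.777)
cell (5,4): code 0010 → (5.000,4.266)–(5.514,5.000)
cell (5,5): code 0011 → (5.514,5.000)–(5.608,6.000)
cell (5,6): code 0011 → (5.608,6.000)–(5.129,7.000)
cell (5,7): code 0001 → (5.129,7.000)–(5.000,7.139)
total: 16 segments, chained into 1 closed loop(s), length Σ = 13.478467

segments=16 loops=1 length=13.478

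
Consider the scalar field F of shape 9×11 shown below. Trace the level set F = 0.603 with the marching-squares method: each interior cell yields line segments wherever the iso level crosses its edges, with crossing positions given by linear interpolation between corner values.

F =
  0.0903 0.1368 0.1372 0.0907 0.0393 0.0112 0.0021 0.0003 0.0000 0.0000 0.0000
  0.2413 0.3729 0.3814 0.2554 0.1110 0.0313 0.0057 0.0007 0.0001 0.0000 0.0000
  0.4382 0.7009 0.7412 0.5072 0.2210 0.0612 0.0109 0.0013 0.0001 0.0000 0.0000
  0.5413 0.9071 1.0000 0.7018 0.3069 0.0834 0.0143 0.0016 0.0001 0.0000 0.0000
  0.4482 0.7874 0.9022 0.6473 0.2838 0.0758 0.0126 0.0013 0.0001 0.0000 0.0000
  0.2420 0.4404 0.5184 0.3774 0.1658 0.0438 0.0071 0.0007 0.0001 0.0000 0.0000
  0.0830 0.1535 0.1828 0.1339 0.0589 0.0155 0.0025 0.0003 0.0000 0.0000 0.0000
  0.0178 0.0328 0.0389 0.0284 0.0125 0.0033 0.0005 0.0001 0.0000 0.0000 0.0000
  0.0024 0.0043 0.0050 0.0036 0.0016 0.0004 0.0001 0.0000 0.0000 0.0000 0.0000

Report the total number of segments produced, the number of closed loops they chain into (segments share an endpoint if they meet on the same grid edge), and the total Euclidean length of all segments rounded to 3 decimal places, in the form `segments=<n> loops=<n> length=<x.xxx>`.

cell (1,0): code 0100 → (1.702,1.000)–(2.000,0.627)
cell (1,1): code 1100 → (1.616,2.000)–(1.702,1.000)
cell (1,2): code 1000 → (2.000,2.591)–(1.616,2.000)
cell (2,0): code 0110 → (2.000,0.627)–(3.000,0.169)
cell (2,2): code 1101 → (2.492,3.000)–(2.000,2.591)
cell (2,3): code 1000 → (3.000,3.250)–(2.492,3.000)
cell (3,0): code 0110 → (3.000,0.169)–(4.000,0.456)
cell (3,3): code 1001 → (4.000,3.122)–(3.000,3.250)
cell (4,0): code 0010 → (4.000,0.456)–(4.531,1.000)
cell (4,1): code 0011 → (4.531,1.000)–(4.780,2.000)
cell (4,2): code 0011 → (4.780,2.000)–(4.164,3.000)
cell (4,3): code 0001 → (4.164,3.000)–(4.000,3.122)
total: 12 segments, chained into 1 closed loop(s), length Σ = 9.710045

segments=12 loops=1 length=9.710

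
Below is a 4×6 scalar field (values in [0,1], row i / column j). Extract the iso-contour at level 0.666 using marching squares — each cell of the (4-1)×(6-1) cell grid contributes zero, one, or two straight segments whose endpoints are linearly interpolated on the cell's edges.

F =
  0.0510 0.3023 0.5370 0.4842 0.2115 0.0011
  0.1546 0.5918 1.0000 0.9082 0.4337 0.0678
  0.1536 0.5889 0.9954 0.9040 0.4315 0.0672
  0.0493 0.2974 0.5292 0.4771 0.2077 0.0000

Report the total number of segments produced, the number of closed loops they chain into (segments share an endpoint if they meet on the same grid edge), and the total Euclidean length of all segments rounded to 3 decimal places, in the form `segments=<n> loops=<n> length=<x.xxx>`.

segments=8 loops=1 length=7.706

cell (0,1): code 0100 → (0.279,2.000)–(1.000,1.182)
cell (0,2): code 1100 → (0.429,3.000)–(0.279,2.000)
cell (0,3): code 1000 → (1.000,3.510)–(0.429,3.000)
cell (1,1): code 0110 → (1.000,1.182)–(2.000,1.190)
cell (1,3): code 1001 → (2.000,3.504)–(1.000,3.510)
cell (2,1): code 0010 → (2.000,1.190)–(2.707,2.000)
cell (2,2): code 0011 → (2.707,2.000)–(2.558,3.000)
cell (2,3): code 0001 → (2.558,3.000)–(2.000,3.504)
total: 8 segments, chained into 1 closed loop(s), length Σ = 7.705654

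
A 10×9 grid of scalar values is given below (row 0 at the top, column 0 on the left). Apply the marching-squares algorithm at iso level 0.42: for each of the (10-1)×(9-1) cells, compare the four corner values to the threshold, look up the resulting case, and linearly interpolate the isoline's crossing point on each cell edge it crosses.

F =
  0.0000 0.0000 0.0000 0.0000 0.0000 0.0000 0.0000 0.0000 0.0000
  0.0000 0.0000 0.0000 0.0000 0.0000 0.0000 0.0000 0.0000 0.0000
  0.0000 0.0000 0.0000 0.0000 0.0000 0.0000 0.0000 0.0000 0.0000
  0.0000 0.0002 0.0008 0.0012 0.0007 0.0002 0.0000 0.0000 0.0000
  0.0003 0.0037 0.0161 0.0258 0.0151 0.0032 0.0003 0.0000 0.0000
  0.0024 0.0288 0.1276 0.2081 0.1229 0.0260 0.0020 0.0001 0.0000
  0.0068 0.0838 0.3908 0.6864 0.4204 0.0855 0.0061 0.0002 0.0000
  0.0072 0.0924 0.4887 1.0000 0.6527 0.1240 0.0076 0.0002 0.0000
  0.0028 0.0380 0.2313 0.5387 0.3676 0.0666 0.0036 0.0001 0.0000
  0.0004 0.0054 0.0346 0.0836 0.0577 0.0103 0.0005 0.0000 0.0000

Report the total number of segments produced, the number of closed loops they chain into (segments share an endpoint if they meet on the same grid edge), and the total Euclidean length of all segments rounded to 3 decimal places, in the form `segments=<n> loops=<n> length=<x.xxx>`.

cell (5,2): code 0100 → (5.443,3.000)–(6.000,2.099)
cell (5,3): code 1100 → (5.999,4.000)–(5.443,3.000)
cell (5,4): code 1000 → (6.000,4.001)–(5.999,4.000)
cell (6,1): code 0100 → (6.298,2.000)–(7.000,1.827)
cell (6,2): code 1110 → (6.000,2.099)–(6.298,2.000)
cell (6,4): code 1001 → (7.000,4.440)–(6.000,4.001)
cell (7,1): code 0010 → (7.000,1.827)–(7.267,2.000)
cell (7,2): code 0111 → (7.267,2.000)–(8.000,2.614)
cell (7,3): code 1011 → (8.000,3.694)–(7.816,4.000)
cell (7,4): code 0001 → (7.816,4.000)–(7.000,4.440)
cell (8,2): code 0010 → (8.000,2.614)–(8.261,3.000)
cell (8,3): code 0001 → (8.261,3.000)–(8.000,3.694)
total: 12 segments, chained into 1 closed loop(s), length Σ = 8.100396

segments=12 loops=1 length=8.100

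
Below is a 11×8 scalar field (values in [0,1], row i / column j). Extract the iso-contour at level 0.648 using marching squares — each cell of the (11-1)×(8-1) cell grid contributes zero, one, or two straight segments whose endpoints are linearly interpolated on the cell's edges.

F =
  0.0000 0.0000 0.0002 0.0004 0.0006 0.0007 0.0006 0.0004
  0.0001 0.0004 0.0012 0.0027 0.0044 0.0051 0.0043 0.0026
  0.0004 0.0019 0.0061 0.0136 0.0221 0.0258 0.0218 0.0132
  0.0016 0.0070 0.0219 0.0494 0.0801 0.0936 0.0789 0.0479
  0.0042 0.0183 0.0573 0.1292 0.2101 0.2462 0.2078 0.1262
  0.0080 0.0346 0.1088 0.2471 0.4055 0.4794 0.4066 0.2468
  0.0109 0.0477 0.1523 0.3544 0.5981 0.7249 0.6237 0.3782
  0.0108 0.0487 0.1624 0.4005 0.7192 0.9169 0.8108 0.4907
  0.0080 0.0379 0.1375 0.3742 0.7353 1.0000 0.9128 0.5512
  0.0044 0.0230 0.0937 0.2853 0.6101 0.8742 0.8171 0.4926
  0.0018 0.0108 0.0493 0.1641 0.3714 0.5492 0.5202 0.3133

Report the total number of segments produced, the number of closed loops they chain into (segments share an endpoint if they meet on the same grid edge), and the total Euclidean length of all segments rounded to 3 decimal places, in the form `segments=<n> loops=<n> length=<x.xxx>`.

segments=14 loops=1 length=10.988

cell (5,4): code 0100 → (5.687,5.000)–(6.000,4.394)
cell (5,5): code 1000 → (6.000,5.760)–(5.687,5.000)
cell (6,3): code 0100 → (6.412,4.000)–(7.000,3.777)
cell (6,4): code 1110 → (6.000,4.394)–(6.412,4.000)
cell (6,5): code 1101 → (6.130,6.000)–(6.000,5.760)
cell (6,6): code 1000 → (7.000,6.509)–(6.130,6.000)
cell (7,3): code 0110 → (7.000,3.777)–(8.000,3.758)
cell (7,6): code 1001 → (8.000,6.732)–(7.000,6.509)
cell (8,3): code 0010 → (8.000,3.758)–(8.697,4.000)
cell (8,4): code 0111 → (8.697,4.000)–(9.000,4.144)
cell (8,6): code 1001 → (9.000,6.521)–(8.000,6.732)
cell (9,4): code 0010 → (9.000,4.144)–(9.696,5.000)
cell (9,5): code 0011 → (9.696,5.000)–(9.570,6.000)
cell (9,6): code 0001 → (9.570,6.000)–(9.000,6.521)
total: 14 segments, chained into 1 closed loop(s), length Σ = 10.987618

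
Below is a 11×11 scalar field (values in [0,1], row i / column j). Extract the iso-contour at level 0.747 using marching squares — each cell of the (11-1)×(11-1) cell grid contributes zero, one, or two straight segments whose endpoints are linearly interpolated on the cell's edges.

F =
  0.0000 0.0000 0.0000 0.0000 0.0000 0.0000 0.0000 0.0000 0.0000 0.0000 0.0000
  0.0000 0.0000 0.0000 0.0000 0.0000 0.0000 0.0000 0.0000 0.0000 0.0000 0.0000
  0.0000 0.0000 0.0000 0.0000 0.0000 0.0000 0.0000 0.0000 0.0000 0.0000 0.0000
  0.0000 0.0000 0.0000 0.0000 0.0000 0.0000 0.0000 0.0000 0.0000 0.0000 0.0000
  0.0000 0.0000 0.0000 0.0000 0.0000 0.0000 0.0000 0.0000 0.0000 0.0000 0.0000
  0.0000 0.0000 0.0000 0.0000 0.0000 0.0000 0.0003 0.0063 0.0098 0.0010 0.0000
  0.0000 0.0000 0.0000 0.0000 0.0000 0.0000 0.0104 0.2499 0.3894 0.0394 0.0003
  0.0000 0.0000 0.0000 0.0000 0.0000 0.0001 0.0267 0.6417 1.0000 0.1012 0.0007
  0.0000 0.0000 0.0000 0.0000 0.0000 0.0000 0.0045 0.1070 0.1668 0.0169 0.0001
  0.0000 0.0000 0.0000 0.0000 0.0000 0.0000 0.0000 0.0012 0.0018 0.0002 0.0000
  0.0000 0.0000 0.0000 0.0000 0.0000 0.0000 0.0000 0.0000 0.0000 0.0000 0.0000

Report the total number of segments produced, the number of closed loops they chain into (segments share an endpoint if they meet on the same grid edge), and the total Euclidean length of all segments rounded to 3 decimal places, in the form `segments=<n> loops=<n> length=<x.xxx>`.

cell (6,7): code 0100 → (6.586,8.000)–(7.000,7.294)
cell (6,8): code 1000 → (7.000,8.281)–(6.586,8.000)
cell (7,7): code 0010 → (7.000,7.294)–(7.304,8.000)
cell (7,8): code 0001 → (7.304,8.000)–(7.000,8.281)
total: 4 segments, chained into 1 closed loop(s), length Σ = 2.502304

segments=4 loops=1 length=2.502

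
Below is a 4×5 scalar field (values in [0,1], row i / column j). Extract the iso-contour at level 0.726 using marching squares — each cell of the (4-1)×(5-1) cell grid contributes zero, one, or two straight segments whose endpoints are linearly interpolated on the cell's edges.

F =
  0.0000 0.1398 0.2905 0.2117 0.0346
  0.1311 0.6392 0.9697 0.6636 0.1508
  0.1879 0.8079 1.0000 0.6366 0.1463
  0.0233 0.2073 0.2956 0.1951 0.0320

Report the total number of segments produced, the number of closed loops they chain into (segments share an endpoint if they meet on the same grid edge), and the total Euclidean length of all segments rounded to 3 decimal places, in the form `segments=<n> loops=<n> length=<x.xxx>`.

cell (0,1): code 0100 → (0.641,2.000)–(1.000,1.263)
cell (0,2): code 1000 → (1.000,2.796)–(0.641,2.000)
cell (1,0): code 0100 → (1.515,1.000)–(2.000,0.868)
cell (1,1): code 1110 → (1.000,1.263)–(1.515,1.000)
cell (1,2): code 1001 → (2.000,2.754)–(1.000,2.796)
cell (2,0): code 0010 → (2.000,0.868)–(2.136,1.000)
cell (2,1): code 0011 → (2.136,1.000)–(2.389,2.000)
cell (2,2): code 0001 → (2.389,2.000)–(2.000,2.754)
total: 8 segments, chained into 1 closed loop(s), length Σ = 5.844671

segments=8 loops=1 length=5.845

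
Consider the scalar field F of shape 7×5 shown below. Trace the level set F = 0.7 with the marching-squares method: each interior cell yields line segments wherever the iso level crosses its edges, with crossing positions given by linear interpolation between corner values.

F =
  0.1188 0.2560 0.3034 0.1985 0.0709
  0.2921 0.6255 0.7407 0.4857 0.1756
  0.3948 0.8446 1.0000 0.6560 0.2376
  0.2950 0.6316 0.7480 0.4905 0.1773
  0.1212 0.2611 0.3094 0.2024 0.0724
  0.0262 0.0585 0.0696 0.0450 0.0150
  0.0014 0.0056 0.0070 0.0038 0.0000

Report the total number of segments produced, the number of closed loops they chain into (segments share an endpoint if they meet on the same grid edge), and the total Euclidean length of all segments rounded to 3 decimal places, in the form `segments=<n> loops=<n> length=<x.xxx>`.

cell (0,1): code 0100 → (0.907,2.000)–(1.000,1.647)
cell (0,2): code 1000 → (1.000,2.160)–(0.907,2.000)
cell (1,0): code 0100 → (1.340,1.000)–(2.000,0.679)
cell (1,1): code 1110 → (1.000,1.647)–(1.340,1.000)
cell (1,2): code 1001 → (2.000,2.872)–(1.000,2.160)
cell (2,0): code 0010 → (2.000,0.679)–(2.679,1.000)
cell (2,1): code 0111 → (2.679,1.000)–(3.000,1.588)
cell (2,2): code 1001 → (3.000,2.186)–(2.000,2.872)
cell (3,1): code 0010 → (3.000,1.588)–(3.109,2.000)
cell (3,2): code 0001 → (3.109,2.000)–(3.000,2.186)
total: 10 segments, chained into 1 closed loop(s), length Σ = 6.518822

segments=10 loops=1 length=6.519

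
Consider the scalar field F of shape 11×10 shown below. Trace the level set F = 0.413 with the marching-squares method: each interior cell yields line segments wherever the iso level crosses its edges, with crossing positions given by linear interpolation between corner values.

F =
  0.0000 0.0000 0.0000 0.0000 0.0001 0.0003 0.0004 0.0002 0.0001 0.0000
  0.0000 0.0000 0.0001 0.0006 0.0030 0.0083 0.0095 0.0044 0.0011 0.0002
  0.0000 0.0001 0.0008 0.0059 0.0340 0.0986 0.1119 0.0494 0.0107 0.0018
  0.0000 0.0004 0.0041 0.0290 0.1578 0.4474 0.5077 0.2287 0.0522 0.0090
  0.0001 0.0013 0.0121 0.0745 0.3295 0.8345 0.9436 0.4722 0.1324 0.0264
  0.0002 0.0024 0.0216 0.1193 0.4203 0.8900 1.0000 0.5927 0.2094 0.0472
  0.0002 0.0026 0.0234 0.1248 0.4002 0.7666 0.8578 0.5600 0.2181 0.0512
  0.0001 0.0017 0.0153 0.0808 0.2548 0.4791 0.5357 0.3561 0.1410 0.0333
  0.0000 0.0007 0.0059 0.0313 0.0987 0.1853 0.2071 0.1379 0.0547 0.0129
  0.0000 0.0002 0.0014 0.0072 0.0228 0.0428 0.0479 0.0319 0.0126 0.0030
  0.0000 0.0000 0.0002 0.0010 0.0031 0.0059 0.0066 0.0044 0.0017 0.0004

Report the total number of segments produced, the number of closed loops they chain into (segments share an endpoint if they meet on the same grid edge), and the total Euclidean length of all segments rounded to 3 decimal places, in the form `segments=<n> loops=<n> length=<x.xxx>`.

cell (2,4): code 0100 → (2.901,5.000)–(3.000,4.881)
cell (2,5): code 1100 → (2.761,6.000)–(2.901,5.000)
cell (2,6): code 1000 → (3.000,6.339)–(2.761,6.000)
cell (3,4): code 0110 → (3.000,4.881)–(4.000,4.165)
cell (3,6): code 1101 → (3.757,7.000)–(3.000,6.339)
cell (3,7): code 1000 → (4.000,7.174)–(3.757,7.000)
cell (4,3): code 0100 → (4.920,4.000)–(5.000,3.976)
cell (4,4): code 1110 → (4.000,4.165)–(4.920,4.000)
cell (4,7): code 1001 → (5.000,7.469)–(4.000,7.174)
cell (5,3): code 0010 → (5.000,3.976)–(5.363,4.000)
cell (5,4): code 0111 → (5.363,4.000)–(6.000,4.035)
cell (5,7): code 1001 → (6.000,7.430)–(5.000,7.469)
cell (6,4): code 0110 → (6.000,4.035)–(7.000,4.705)
cell (6,6): code 1011 → (7.000,6.683)–(6.721,7.000)
cell (6,7): code 0001 → (6.721,7.000)–(6.000,7.430)
cell (7,4): code 0010 → (7.000,4.705)–(7.225,5.000)
cell (7,5): code 0011 → (7.225,5.000)–(7.373,6.000)
cell (7,6): code 0001 → (7.373,6.000)–(7.000,6.683)
total: 18 segments, chained into 1 closed loop(s), length Σ = 12.802171

segments=18 loops=1 length=12.802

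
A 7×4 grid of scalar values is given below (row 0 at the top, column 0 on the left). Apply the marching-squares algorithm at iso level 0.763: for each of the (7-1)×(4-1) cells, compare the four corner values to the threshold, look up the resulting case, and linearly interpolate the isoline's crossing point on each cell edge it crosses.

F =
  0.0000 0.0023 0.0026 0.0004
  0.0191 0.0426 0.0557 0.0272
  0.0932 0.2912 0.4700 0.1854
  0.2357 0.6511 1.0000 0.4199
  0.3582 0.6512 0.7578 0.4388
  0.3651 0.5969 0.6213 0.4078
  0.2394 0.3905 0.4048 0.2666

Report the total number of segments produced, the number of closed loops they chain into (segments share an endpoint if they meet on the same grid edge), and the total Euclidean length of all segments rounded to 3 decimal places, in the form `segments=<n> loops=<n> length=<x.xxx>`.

segments=4 loops=1 length=3.671

cell (2,1): code 0100 → (2.553,2.000)–(3.000,1.321)
cell (2,2): code 1000 → (3.000,2.409)–(2.553,2.000)
cell (3,1): code 0010 → (3.000,1.321)–(3.979,2.000)
cell (3,2): code 0001 → (3.979,2.000)–(3.000,2.409)
total: 4 segments, chained into 1 closed loop(s), length Σ = 3.670540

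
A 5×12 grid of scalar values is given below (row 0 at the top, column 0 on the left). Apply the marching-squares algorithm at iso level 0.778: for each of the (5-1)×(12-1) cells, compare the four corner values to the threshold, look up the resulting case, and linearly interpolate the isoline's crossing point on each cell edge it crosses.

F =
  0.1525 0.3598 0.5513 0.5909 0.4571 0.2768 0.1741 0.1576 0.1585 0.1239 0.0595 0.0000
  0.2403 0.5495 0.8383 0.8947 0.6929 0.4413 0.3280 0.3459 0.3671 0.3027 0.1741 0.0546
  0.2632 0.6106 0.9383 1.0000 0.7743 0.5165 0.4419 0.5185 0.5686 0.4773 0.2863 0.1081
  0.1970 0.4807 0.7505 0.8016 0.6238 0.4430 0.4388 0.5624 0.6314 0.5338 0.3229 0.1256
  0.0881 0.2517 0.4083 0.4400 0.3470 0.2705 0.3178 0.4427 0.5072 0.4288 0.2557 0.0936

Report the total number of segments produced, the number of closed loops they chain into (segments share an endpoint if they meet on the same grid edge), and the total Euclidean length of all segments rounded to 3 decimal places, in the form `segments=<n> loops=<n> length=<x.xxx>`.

segments=10 loops=1 length=7.592

cell (0,1): code 0100 → (0.790,2.000)–(1.000,1.791)
cell (0,2): code 1100 → (0.616,3.000)–(0.790,2.000)
cell (0,3): code 1000 → (1.000,3.578)–(0.616,3.000)
cell (1,1): code 0110 → (1.000,1.791)–(2.000,1.511)
cell (1,3): code 1001 → (2.000,3.984)–(1.000,3.578)
cell (2,1): code 0010 → (2.000,1.511)–(2.854,2.000)
cell (2,2): code 0111 → (2.854,2.000)–(3.000,2.538)
cell (2,3): code 1001 → (3.000,3.133)–(2.000,3.984)
cell (3,2): code 0010 → (3.000,2.538)–(3.065,3.000)
cell (3,3): code 0001 → (3.065,3.000)–(3.000,3.133)
total: 10 segments, chained into 1 closed loop(s), length Σ = 7.591939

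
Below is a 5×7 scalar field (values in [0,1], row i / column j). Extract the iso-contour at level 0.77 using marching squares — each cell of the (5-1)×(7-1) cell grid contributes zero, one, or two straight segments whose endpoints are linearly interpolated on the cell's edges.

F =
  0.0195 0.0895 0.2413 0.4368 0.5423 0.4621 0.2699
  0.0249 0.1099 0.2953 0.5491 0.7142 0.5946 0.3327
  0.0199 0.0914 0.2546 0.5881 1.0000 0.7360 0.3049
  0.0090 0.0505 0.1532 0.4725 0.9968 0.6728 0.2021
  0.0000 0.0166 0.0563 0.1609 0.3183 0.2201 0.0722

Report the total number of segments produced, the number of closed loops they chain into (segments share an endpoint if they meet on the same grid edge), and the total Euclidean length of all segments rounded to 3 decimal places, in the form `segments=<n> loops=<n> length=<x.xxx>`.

segments=6 loops=1 length=5.510

cell (1,3): code 0100 → (1.195,4.000)–(2.000,3.442)
cell (1,4): code 1000 → (2.000,4.871)–(1.195,4.000)
cell (2,3): code 0110 → (2.000,3.442)–(3.000,3.567)
cell (2,4): code 1001 → (3.000,4.700)–(2.000,4.871)
cell (3,3): code 0010 → (3.000,3.567)–(3.334,4.000)
cell (3,4): code 0001 → (3.334,4.000)–(3.000,4.700)
total: 6 segments, chained into 1 closed loop(s), length Σ = 5.510356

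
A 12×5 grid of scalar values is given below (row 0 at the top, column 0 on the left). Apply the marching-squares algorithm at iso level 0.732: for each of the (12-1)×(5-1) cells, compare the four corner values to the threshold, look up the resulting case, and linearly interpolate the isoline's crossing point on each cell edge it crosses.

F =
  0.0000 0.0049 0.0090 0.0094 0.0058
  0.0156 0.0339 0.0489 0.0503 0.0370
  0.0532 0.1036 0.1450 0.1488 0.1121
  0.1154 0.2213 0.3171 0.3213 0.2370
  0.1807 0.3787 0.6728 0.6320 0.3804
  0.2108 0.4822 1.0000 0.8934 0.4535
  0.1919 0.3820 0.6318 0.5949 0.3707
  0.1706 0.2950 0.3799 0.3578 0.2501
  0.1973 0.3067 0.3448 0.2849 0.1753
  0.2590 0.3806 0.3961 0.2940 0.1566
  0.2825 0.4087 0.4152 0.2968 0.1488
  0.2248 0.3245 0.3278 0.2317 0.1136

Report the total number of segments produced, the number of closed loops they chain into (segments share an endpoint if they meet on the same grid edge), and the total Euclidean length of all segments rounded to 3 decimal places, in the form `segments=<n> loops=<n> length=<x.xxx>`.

cell (4,1): code 0100 → (4.181,2.000)–(5.000,1.482)
cell (4,2): code 1100 → (4.383,3.000)–(4.181,2.000)
cell (4,3): code 1000 → (5.000,3.367)–(4.383,3.000)
cell (5,1): code 0010 → (5.000,1.482)–(5.728,2.000)
cell (5,2): code 0011 → (5.728,2.000)–(5.541,3.000)
cell (5,3): code 0001 → (5.541,3.000)–(5.000,3.367)
total: 6 segments, chained into 1 closed loop(s), length Σ = 5.271174

segments=6 loops=1 length=5.271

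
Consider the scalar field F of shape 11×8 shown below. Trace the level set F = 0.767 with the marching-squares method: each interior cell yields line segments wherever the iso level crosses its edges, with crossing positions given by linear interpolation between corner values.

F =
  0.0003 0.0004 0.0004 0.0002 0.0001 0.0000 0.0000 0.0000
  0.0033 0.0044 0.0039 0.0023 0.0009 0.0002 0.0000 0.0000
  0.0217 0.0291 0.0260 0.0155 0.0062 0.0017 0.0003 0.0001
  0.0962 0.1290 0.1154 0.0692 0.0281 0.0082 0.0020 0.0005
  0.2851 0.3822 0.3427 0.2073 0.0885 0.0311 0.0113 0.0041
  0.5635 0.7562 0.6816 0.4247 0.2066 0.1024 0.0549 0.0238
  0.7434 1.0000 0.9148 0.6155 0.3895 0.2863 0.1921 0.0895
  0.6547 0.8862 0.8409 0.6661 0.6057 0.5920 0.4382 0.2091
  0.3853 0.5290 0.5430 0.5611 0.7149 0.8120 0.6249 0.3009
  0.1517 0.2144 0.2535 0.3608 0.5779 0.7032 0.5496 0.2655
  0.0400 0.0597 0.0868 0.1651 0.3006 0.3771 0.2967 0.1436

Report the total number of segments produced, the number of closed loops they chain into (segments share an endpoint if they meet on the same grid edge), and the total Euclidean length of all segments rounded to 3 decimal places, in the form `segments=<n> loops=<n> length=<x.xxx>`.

cell (5,0): code 0100 → (5.044,1.000)–(6.000,0.092)
cell (5,1): code 1100 → (5.366,2.000)–(5.044,1.000)
cell (5,2): code 1000 → (6.000,2.494)–(5.366,2.000)
cell (6,0): code 0110 → (6.000,0.092)–(7.000,0.485)
cell (6,2): code 1001 → (7.000,2.423)–(6.000,2.494)
cell (7,0): code 0010 → (7.000,0.485)–(7.334,1.000)
cell (7,1): code 0011 → (7.334,1.000)–(7.248,2.000)
cell (7,2): code 0001 → (7.248,2.000)–(7.000,2.423)
cell (7,4): code 0100 → (7.795,5.000)–(8.000,4.537)
cell (7,5): code 1000 → (8.000,5.241)–(7.795,5.000)
cell (8,4): code 0010 → (8.000,4.537)–(8.414,5.000)
cell (8,5): code 0001 → (8.414,5.000)–(8.000,5.241)
total: 12 segments, chained into 2 closed loop(s), length Σ = 9.278637

segments=12 loops=2 length=9.279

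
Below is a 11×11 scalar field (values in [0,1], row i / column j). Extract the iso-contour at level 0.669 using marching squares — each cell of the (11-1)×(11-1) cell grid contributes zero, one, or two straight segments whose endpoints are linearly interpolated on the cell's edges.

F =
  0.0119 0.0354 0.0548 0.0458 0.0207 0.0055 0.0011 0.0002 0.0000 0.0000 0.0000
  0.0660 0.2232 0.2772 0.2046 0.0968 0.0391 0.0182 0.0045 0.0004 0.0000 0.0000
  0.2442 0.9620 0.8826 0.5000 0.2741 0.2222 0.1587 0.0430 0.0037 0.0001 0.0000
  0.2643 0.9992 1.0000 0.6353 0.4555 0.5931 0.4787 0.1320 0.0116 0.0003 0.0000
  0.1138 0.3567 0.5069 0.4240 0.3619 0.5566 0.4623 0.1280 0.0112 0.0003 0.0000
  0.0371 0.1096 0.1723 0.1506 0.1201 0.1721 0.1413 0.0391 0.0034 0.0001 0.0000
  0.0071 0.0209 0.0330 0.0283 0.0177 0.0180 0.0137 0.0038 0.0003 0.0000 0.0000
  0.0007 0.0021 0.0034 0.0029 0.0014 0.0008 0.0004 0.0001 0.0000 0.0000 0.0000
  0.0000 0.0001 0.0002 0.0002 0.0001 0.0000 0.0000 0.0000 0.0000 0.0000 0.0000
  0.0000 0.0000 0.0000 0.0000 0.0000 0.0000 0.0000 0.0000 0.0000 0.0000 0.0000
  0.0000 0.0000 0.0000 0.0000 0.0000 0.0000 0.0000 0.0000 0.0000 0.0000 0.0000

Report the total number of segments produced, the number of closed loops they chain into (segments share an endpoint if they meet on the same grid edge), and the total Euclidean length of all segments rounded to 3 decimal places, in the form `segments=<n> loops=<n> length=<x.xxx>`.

segments=8 loops=1 length=7.114

cell (1,0): code 0100 → (1.603,1.000)–(2.000,0.592)
cell (1,1): code 1100 → (1.647,2.000)–(1.603,1.000)
cell (1,2): code 1000 → (2.000,2.558)–(1.647,2.000)
cell (2,0): code 0110 → (2.000,0.592)–(3.000,0.551)
cell (2,2): code 1001 → (3.000,2.908)–(2.000,2.558)
cell (3,0): code 0010 → (3.000,0.551)–(3.514,1.000)
cell (3,1): code 0011 → (3.514,1.000)–(3.671,2.000)
cell (3,2): code 0001 → (3.671,2.000)–(3.000,2.908)
total: 8 segments, chained into 1 closed loop(s), length Σ = 7.114418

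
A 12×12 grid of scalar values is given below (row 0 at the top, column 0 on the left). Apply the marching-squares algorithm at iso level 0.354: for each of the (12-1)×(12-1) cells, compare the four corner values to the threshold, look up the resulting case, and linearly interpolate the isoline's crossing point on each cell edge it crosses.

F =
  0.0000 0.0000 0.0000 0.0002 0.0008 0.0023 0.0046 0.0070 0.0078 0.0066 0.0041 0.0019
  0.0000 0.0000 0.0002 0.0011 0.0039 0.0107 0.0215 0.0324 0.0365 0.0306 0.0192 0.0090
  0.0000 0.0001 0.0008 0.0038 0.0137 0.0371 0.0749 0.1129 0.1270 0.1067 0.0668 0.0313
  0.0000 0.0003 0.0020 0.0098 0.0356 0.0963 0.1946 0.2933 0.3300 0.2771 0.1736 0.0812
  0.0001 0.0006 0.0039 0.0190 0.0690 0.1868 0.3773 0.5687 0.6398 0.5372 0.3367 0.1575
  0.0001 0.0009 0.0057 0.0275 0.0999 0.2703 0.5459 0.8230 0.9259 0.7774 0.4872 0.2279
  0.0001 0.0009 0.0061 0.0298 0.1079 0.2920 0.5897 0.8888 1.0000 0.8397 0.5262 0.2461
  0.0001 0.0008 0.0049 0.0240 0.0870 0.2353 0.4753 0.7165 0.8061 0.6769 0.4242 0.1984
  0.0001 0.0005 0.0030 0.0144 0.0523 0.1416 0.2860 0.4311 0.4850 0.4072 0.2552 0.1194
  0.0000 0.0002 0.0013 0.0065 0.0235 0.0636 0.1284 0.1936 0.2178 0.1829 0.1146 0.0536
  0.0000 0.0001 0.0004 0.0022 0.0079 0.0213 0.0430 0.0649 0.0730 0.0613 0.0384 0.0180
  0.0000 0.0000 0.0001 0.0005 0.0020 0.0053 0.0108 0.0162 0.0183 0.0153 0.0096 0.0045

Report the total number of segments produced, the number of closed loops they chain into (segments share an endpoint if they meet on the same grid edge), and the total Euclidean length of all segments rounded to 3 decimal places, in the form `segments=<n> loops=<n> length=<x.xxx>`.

cell (3,5): code 0100 → (3.872,6.000)–(4.000,5.878)
cell (3,6): code 1100 → (3.220,7.000)–(3.872,6.000)
cell (3,7): code 1100 → (3.077,8.000)–(3.220,7.000)
cell (3,8): code 1100 → (3.296,9.000)–(3.077,8.000)
cell (3,9): code 1000 → (4.000,9.914)–(3.296,9.000)
cell (4,5): code 0110 → (4.000,5.878)–(5.000,5.304)
cell (4,9): code 1101 → (4.115,10.000)–(4.000,9.914)
cell (4,10): code 1000 → (5.000,10.514)–(4.115,10.000)
cell (5,5): code 0110 → (5.000,5.304)–(6.000,5.208)
cell (5,10): code 1001 → (6.000,10.615)–(5.000,10.514)
cell (6,5): code 0110 → (6.000,5.208)–(7.000,5.495)
cell (6,10): code 1001 → (7.000,10.311)–(6.000,10.615)
cell (7,5): code 0010 → (7.000,5.495)–(7.641,6.000)
cell (7,6): code 0111 → (7.641,6.000)–(8.000,6.469)
cell (7,9): code 1011 → (8.000,9.350)–(7.415,10.000)
cell (7,10): code 0001 → (7.415,10.000)–(7.000,10.311)
cell (8,6): code 0010 → (8.000,6.469)–(8.325,7.000)
cell (8,7): code 0011 → (8.325,7.000)–(8.490,8.000)
cell (8,8): code 0011 → (8.490,8.000)–(8.237,9.000)
cell (8,9): code 0001 → (8.237,9.000)–(8.000,9.350)
total: 20 segments, chained into 1 closed loop(s), length Σ = 16.863232

segments=20 loops=1 length=16.863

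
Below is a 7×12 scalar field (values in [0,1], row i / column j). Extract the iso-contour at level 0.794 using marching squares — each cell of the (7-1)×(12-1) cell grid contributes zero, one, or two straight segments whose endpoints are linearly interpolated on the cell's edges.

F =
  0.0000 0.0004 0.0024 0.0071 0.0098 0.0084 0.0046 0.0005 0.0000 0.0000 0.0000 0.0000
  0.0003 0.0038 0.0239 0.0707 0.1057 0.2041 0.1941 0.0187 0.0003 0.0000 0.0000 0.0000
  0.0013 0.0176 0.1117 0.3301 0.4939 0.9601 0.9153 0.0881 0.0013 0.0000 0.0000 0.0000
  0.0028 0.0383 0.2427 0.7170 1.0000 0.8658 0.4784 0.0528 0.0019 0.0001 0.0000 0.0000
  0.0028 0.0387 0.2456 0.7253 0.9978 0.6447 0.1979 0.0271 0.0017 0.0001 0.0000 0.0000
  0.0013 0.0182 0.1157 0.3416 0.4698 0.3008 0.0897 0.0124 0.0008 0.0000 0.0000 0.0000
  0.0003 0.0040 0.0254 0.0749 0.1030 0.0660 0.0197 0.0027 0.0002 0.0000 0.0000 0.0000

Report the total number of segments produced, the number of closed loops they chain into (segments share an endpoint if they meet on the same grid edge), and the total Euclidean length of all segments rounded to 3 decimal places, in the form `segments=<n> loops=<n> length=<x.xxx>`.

cell (1,4): code 0100 → (1.780,5.000)–(2.000,4.644)
cell (1,5): code 1100 → (1.832,6.000)–(1.780,5.000)
cell (1,6): code 1000 → (2.000,6.147)–(1.832,6.000)
cell (2,3): code 0100 → (2.593,4.000)–(3.000,3.272)
cell (2,4): code 1110 → (2.000,4.644)–(2.593,4.000)
cell (2,5): code 1011 → (3.000,5.185)–(2.278,6.000)
cell (2,6): code 0001 → (2.278,6.000)–(2.000,6.147)
cell (3,3): code 0110 → (3.000,3.272)–(4.000,3.252)
cell (3,4): code 1011 → (4.000,4.577)–(3.325,5.000)
cell (3,5): code 0001 → (3.325,5.000)–(3.000,5.185)
cell (4,3): code 0010 → (4.000,3.252)–(4.386,4.000)
cell (4,4): code 0001 → (4.386,4.000)–(4.000,4.577)
total: 12 segments, chained into 1 closed loop(s), length Σ = 8.461808

segments=12 loops=1 length=8.462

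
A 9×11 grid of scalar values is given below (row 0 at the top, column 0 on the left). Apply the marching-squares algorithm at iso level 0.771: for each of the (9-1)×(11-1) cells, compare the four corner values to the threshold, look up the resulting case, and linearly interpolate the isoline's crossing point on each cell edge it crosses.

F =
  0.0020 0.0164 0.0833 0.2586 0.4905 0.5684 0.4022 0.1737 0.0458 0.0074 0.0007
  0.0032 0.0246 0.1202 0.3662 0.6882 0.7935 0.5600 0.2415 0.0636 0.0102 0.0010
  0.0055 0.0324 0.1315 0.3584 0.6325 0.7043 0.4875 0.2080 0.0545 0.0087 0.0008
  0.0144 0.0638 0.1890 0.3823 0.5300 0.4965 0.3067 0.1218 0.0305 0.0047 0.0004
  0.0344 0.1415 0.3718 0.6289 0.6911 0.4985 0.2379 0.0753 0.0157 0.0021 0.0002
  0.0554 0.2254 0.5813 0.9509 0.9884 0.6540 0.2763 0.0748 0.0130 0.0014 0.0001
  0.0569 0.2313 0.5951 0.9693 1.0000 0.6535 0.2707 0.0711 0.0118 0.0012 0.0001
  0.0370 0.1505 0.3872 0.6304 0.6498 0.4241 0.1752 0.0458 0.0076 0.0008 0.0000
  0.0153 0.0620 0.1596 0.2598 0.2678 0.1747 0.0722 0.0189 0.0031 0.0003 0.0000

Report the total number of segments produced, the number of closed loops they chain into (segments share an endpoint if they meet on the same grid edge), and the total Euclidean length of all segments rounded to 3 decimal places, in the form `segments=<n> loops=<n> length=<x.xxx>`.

cell (0,4): code 0100 → (0.900,5.000)–(1.000,4.786)
cell (0,5): code 1000 → (1.000,5.096)–(0.900,5.000)
cell (1,4): code 0010 → (1.000,4.786)–(1.252,5.000)
cell (1,5): code 0001 → (1.252,5.000)–(1.000,5.096)
cell (4,2): code 0100 → (4.441,3.000)–(5.000,2.513)
cell (4,3): code 1100 → (4.269,4.000)–(4.441,3.000)
cell (4,4): code 1000 → (5.000,4.650)–(4.269,4.000)
cell (5,2): code 0110 → (5.000,2.513)–(6.000,2.470)
cell (5,4): code 1001 → (6.000,4.661)–(5.000,4.650)
cell (6,2): code 0010 → (6.000,2.470)–(6.585,3.000)
cell (6,3): code 0011 → (6.585,3.000)–(6.654,4.000)
cell (6,4): code 0001 → (6.654,4.000)–(6.000,4.661)
total: 12 segments, chained into 2 closed loop(s), length Σ = 8.432066

segments=12 loops=2 length=8.432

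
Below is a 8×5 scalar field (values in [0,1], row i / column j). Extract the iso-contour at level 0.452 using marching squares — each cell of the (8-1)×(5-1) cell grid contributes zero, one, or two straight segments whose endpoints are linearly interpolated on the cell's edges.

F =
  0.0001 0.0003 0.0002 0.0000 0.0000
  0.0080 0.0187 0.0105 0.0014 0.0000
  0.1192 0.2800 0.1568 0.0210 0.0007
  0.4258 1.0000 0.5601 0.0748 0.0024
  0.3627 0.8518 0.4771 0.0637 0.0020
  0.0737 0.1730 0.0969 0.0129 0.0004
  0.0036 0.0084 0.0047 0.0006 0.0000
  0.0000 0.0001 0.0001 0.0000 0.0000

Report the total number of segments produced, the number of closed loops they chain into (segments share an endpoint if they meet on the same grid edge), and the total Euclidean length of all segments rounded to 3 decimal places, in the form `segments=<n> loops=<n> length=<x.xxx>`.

segments=8 loops=1 length=6.932

cell (2,0): code 0100 → (2.239,1.000)–(3.000,0.046)
cell (2,1): code 1100 → (2.732,2.000)–(2.239,1.000)
cell (2,2): code 1000 → (3.000,2.223)–(2.732,2.000)
cell (3,0): code 0110 → (3.000,0.046)–(4.000,0.183)
cell (3,2): code 1001 → (4.000,2.061)–(3.000,2.223)
cell (4,0): code 0010 → (4.000,0.183)–(4.589,1.000)
cell (4,1): code 0011 → (4.589,1.000)–(4.066,2.000)
cell (4,2): code 0001 → (4.066,2.000)–(4.000,2.061)
total: 8 segments, chained into 1 closed loop(s), length Σ = 6.932237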